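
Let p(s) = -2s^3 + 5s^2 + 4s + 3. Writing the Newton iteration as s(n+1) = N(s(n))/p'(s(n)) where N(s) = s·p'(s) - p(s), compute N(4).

p'(s) = -6s^2 + 10s + 4.
N(s) = s·p'(s) - p(s) = s·(-6s^2 + 10s + 4) - (-2s^3 + 5s^2 + 4s + 3) = -4s^3 + 5s^2 - 3.
N(4) = -179.

-179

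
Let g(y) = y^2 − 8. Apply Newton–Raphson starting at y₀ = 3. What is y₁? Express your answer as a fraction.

17/6

g'(y) = 2y.
g(3) = 1, g'(3) = 6, so y₁ = 3 − 1/6 = 17/6.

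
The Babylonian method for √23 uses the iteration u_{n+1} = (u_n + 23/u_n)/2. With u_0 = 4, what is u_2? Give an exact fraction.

u_1 = (4 + 23/4)/2 = 39/8.
u_2 = (39/8 + 23/(39/8))/2 = 2993/624.

2993/624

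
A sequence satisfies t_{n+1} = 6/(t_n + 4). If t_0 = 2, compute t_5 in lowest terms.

201/173

t_1 = 6/(2 + 4) = 1.
t_2 = 6/(1 + 4) = 6/5.
t_3 = 6/(6/5 + 4) = 15/13.
t_4 = 6/(15/13 + 4) = 78/67.
t_5 = 6/(78/67 + 4) = 201/173.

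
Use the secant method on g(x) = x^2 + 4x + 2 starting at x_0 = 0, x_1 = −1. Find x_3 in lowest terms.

g(0) = 2, g(−1) = −1. x_2 = (−1) − (−1)·((−1) − 0)/((−1) − 2) = −2/3.
g(−1) = −1, g(−2/3) = −2/9. x_3 = (−2/3) − (−2/9)·((−2/3) − (−1))/((−2/9) − (−1)) = −4/7.

−4/7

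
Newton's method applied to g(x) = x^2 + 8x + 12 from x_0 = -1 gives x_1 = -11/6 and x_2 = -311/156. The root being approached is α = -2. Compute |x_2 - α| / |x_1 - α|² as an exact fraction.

x_1 - α = -11/6 - (-2) = -11/6 + 2 = 1/6, so |x_1 - α| = 1/6.
x_2 - α = -311/156 - (-2) = -311/156 + 2 = 1/156, so |x_2 - α| = 1/156.
|x_1 - α|² = 1/36.
Ratio = (1/156) / (1/36) = 3/13.

3/13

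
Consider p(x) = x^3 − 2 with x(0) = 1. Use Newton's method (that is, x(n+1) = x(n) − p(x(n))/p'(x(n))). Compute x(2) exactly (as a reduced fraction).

91/72

p'(x) = 3x^2.
p(1) = −1, p'(1) = 3, so x(1) = 1 − (−1)/3 = 4/3.
p(4/3) = 10/27, p'(4/3) = 16/3, so x(2) = (4/3) − (10/27)/(16/3) = 91/72.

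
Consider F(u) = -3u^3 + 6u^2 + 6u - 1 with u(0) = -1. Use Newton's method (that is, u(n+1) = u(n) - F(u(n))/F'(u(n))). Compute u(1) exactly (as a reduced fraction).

F'(u) = -9u^2 + 12u + 6.
F(-1) = 2, F'(-1) = -15, so u(1) = (-1) - 2/(-15) = -13/15.

-13/15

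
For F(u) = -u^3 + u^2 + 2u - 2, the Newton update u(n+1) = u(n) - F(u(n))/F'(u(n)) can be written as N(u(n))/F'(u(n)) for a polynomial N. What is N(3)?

-43

F'(u) = -3u^2 + 2u + 2.
N(u) = u·F'(u) - F(u) = u·(-3u^2 + 2u + 2) - (-u^3 + u^2 + 2u - 2) = -2u^3 + u^2 + 2.
N(3) = -43.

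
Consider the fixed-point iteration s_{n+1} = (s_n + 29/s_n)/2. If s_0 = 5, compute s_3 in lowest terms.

s_1 = (5 + 29/5)/2 = 27/5.
s_2 = (27/5 + 29/(27/5))/2 = 727/135.
s_3 = (727/135 + 29/(727/135))/2 = 528527/98145.

528527/98145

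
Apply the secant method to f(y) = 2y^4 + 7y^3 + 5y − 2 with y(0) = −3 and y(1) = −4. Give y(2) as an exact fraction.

−151/43

f(−3) = −44, f(−4) = 42. y(2) = (−4) − 42·((−4) − (−3))/(42 − (−44)) = −151/43.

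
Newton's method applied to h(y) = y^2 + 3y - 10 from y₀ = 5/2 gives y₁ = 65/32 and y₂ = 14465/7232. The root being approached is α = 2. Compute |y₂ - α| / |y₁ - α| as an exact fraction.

y₁ - α = 65/32 - 2 = 1/32, so |y₁ - α| = 1/32.
y₂ - α = 14465/7232 - 2 = 1/7232, so |y₂ - α| = 1/7232.
Ratio = (1/7232) / (1/32) = 1/226.

1/226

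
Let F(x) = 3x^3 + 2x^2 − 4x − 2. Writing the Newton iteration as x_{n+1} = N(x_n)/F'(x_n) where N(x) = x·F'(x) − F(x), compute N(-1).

F'(x) = 9x^2 + 4x − 4.
N(x) = x·F'(x) − F(x) = x·(9x^2 + 4x − 4) − (3x^3 + 2x^2 − 4x − 2) = 6x^3 + 2x^2 + 2.
N(-1) = −2.

−2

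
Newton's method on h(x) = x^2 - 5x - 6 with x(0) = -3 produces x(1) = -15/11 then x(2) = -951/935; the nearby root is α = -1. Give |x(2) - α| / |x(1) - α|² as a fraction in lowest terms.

11/85

x(1) - α = -15/11 - (-1) = -15/11 + 1 = -4/11, so |x(1) - α| = 4/11.
x(2) - α = -951/935 - (-1) = -951/935 + 1 = -16/935, so |x(2) - α| = 16/935.
|x(1) - α|² = 16/121.
Ratio = (16/935) / (16/121) = 11/85.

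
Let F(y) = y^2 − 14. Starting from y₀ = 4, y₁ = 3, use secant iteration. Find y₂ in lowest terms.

F(4) = 2, F(3) = −5. y₂ = 3 − (−5)·(3 − 4)/((−5) − 2) = 26/7.

26/7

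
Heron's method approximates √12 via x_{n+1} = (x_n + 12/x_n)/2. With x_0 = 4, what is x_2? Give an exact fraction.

x_1 = (4 + 12/4)/2 = 7/2.
x_2 = (7/2 + 12/(7/2))/2 = 97/28.

97/28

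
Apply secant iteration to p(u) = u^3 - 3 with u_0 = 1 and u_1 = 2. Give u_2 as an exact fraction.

9/7

p(1) = -2, p(2) = 5. u_2 = 2 - 5·(2 - 1)/(5 - (-2)) = 9/7.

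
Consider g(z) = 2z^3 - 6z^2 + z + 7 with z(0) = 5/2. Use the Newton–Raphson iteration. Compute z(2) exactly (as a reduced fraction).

g'(z) = 6z^2 - 12z + 1.
g(5/2) = 13/4, g'(5/2) = 17/2, so z(1) = (5/2) - (13/4)/(17/2) = 36/17.
g(36/17) = 5915/4913, g'(36/17) = 721/289, so z(2) = (36/17) - (5915/4913)/(721/289) = 2863/1751.

2863/1751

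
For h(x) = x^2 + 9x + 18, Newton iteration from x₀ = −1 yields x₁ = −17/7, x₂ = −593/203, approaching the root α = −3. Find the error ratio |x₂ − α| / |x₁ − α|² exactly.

x₁ − α = −17/7 − (−3) = −17/7 + 3 = 4/7, so |x₁ − α| = 4/7.
x₂ − α = −593/203 − (−3) = −593/203 + 3 = 16/203, so |x₂ − α| = 16/203.
|x₁ − α|² = 16/49.
Ratio = (16/203) / (16/49) = 7/29.

7/29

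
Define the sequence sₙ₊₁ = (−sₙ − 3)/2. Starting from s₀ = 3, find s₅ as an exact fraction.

−9/8

s₁ = (−3 − 3)/2 = −3.
s₂ = (−(−3) − 3)/2 = 0.
s₃ = (−0 − 3)/2 = −3/2.
s₄ = (−(−3/2) − 3)/2 = −3/4.
s₅ = (−(−3/4) − 3)/2 = −9/8.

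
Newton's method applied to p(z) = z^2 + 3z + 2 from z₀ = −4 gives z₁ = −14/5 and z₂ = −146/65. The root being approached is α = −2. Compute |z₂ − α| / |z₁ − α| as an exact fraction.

4/13

z₁ − α = −14/5 − (−2) = −14/5 + 2 = −4/5, so |z₁ − α| = 4/5.
z₂ − α = −146/65 − (−2) = −146/65 + 2 = −16/65, so |z₂ − α| = 16/65.
Ratio = (16/65) / (4/5) = 4/13.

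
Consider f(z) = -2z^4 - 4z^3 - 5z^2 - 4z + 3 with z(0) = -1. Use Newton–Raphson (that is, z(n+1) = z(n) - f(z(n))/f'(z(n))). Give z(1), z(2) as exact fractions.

f'(z) = -8z^3 - 12z^2 - 10z - 4.
f(-1) = 4, f'(-1) = 2, so z(1) = (-1) - 4/2 = -3.
f(-3) = -84, f'(-3) = 134, so z(2) = (-3) - (-84)/134 = -159/67.

z(1) = -3, z(2) = -159/67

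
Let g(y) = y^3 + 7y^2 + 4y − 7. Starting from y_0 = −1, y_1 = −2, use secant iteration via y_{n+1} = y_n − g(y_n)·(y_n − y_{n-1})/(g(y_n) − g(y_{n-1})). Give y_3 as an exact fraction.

g(−1) = −5, g(−2) = 5. y_2 = (−2) − 5·((−2) − (−1))/(5 − (−5)) = −3/2.
g(−2) = 5, g(−3/2) = −5/8. y_3 = (−3/2) − (−5/8)·((−3/2) − (−2))/((−5/8) − 5) = −14/9.

−14/9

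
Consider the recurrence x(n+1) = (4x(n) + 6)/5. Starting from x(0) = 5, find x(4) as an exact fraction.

x(1) = (4·5 + 6)/5 = 26/5.
x(2) = (4·(26/5) + 6)/5 = 134/25.
x(3) = (4·(134/25) + 6)/5 = 686/125.
x(4) = (4·(686/125) + 6)/5 = 3494/625.

3494/625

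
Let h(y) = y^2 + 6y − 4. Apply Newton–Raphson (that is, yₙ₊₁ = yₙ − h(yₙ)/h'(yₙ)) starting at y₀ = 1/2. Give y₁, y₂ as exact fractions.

h'(y) = 2y + 6.
h(1/2) = −3/4, h'(1/2) = 7, so y₁ = (1/2) − (−3/4)/7 = 17/28.
h(17/28) = 9/784, h'(17/28) = 101/14, so y₂ = (17/28) − (9/784)/(101/14) = 3425/5656.

y₁ = 17/28, y₂ = 3425/5656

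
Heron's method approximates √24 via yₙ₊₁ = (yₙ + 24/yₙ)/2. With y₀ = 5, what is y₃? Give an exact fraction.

46099201/9409960

y₁ = (5 + 24/5)/2 = 49/10.
y₂ = (49/10 + 24/(49/10))/2 = 4801/980.
y₃ = (4801/980 + 24/(4801/980))/2 = 46099201/9409960.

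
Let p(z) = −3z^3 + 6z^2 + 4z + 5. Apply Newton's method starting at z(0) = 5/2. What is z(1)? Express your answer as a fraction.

245/89

p'(z) = −9z^2 + 12z + 4.
p(5/2) = 45/8, p'(5/2) = −89/4, so z(1) = (5/2) − (45/8)/(−89/4) = 245/89.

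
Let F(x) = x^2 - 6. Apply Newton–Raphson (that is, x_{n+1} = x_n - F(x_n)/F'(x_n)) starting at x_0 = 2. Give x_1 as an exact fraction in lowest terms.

5/2

F'(x) = 2x.
F(2) = -2, F'(2) = 4, so x_1 = 2 - (-2)/4 = 5/2.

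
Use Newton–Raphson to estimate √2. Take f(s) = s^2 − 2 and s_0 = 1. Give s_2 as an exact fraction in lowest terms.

f'(s) = 2s.
f(1) = −1, f'(1) = 2, so s_1 = 1 − (−1)/2 = 3/2.
f(3/2) = 1/4, f'(3/2) = 3, so s_2 = (3/2) − (1/4)/3 = 17/12.

17/12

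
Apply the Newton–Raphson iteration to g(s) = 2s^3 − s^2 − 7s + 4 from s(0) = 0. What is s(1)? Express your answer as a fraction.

4/7

g'(s) = 6s^2 − 2s − 7.
g(0) = 4, g'(0) = −7, so s(1) = 0 − 4/(−7) = 4/7.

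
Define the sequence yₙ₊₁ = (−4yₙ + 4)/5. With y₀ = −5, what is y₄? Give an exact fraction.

y₁ = (−4·(−5) + 4)/5 = 24/5.
y₂ = (−4·(24/5) + 4)/5 = −76/25.
y₃ = (−4·(−76/25) + 4)/5 = 404/125.
y₄ = (−4·(404/125) + 4)/5 = −1116/625.

−1116/625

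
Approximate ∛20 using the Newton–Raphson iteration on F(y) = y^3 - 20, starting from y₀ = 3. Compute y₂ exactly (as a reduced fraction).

F'(y) = 3y^2.
F(3) = 7, F'(3) = 27, so y₁ = 3 - 7/27 = 74/27.
F(74/27) = 11564/19683, F'(74/27) = 5476/243, so y₂ = (74/27) - (11564/19683)/(5476/243) = 301027/110889.

301027/110889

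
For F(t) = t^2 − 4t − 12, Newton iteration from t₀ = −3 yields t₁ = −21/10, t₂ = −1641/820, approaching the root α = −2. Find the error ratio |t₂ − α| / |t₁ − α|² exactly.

5/41

t₁ − α = −21/10 − (−2) = −21/10 + 2 = −1/10, so |t₁ − α| = 1/10.
t₂ − α = −1641/820 − (−2) = −1641/820 + 2 = −1/820, so |t₂ − α| = 1/820.
|t₁ − α|² = 1/100.
Ratio = (1/820) / (1/100) = 5/41.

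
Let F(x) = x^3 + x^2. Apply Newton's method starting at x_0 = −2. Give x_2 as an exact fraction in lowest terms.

−6/5

F'(x) = 3x^2 + 2x.
F(−2) = −4, F'(−2) = 8, so x_1 = (−2) − (−4)/8 = −3/2.
F(−3/2) = −9/8, F'(−3/2) = 15/4, so x_2 = (−3/2) − (−9/8)/(15/4) = −6/5.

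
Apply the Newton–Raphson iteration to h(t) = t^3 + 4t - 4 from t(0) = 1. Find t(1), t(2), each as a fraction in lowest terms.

h'(t) = 3t^2 + 4.
h(1) = 1, h'(1) = 7, so t(1) = 1 - 1/7 = 6/7.
h(6/7) = 20/343, h'(6/7) = 304/49, so t(2) = (6/7) - (20/343)/(304/49) = 451/532.

t(1) = 6/7, t(2) = 451/532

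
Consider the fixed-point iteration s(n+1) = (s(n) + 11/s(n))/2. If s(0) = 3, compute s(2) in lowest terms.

s(1) = (3 + 11/3)/2 = 10/3.
s(2) = (10/3 + 11/(10/3))/2 = 199/60.

199/60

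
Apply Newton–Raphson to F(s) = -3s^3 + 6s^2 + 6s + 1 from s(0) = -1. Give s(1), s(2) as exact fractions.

s(1) = -11/15, s(2) = -5167/8595

F'(s) = -9s^2 + 12s + 6.
F(-1) = 4, F'(-1) = -15, so s(1) = (-1) - 4/(-15) = -11/15.
F(-11/15) = 1136/1125, F'(-11/15) = -191/25, so s(2) = (-11/15) - (1136/1125)/(-191/25) = -5167/8595.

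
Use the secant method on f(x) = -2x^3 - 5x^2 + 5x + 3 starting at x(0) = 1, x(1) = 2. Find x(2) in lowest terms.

f(1) = 1, f(2) = -23. x(2) = 2 - (-23)·(2 - 1)/((-23) - 1) = 25/24.

25/24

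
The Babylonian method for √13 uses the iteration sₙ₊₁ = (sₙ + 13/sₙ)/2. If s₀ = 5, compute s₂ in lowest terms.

s₁ = (5 + 13/5)/2 = 19/5.
s₂ = (19/5 + 13/(19/5))/2 = 343/95.

343/95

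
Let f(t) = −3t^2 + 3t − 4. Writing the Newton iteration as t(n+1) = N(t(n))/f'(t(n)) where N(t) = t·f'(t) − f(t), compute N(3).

f'(t) = −6t + 3.
N(t) = t·f'(t) − f(t) = t·(−6t + 3) − (−3t^2 + 3t − 4) = −3t^2 + 4.
N(3) = −23.

−23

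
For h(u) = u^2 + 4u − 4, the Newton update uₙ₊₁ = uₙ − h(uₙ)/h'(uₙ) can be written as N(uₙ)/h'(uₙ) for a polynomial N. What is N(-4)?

20

h'(u) = 2u + 4.
N(u) = u·h'(u) − h(u) = u·(2u + 4) − (u^2 + 4u − 4) = u^2 + 4.
N(-4) = 20.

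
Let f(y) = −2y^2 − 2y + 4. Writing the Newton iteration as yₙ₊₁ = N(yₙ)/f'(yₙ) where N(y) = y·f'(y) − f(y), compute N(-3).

−22

f'(y) = −4y − 2.
N(y) = y·f'(y) − f(y) = y·(−4y − 2) − (−2y^2 − 2y + 4) = −2y^2 − 4.
N(-3) = −22.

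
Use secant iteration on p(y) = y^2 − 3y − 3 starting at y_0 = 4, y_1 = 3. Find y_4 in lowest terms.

345/91

p(4) = 1, p(3) = −3. y_2 = 3 − (−3)·(3 − 4)/((−3) − 1) = 15/4.
p(3) = −3, p(15/4) = −3/16. y_3 = (15/4) − (−3/16)·((15/4) − 3)/((−3/16) − (−3)) = 19/5.
p(15/4) = −3/16, p(19/5) = 1/25. y_4 = (19/5) − (1/25)·((19/5) − (15/4))/((1/25) − (−3/16)) = 345/91.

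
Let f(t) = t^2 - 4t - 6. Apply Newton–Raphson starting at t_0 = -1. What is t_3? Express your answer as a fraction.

f'(t) = 2t - 4.
f(-1) = -1, f'(-1) = -6, so t_1 = (-1) - (-1)/(-6) = -7/6.
f(-7/6) = 1/36, f'(-7/6) = -19/3, so t_2 = (-7/6) - (1/36)/(-19/3) = -265/228.
f(-265/228) = 1/51984, f'(-265/228) = -721/114, so t_3 = (-265/228) - (1/51984)/(-721/114) = -382129/328776.

-382129/328776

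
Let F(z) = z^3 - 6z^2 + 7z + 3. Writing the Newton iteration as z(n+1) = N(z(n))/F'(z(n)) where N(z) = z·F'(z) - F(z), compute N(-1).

-11

F'(z) = 3z^2 - 12z + 7.
N(z) = z·F'(z) - F(z) = z·(3z^2 - 12z + 7) - (z^3 - 6z^2 + 7z + 3) = 2z^3 - 6z^2 - 3.
N(-1) = -11.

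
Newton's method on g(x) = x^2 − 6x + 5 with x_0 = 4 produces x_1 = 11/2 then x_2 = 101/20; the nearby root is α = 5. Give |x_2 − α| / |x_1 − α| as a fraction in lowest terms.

x_1 − α = 11/2 − 5 = 1/2, so |x_1 − α| = 1/2.
x_2 − α = 101/20 − 5 = 1/20, so |x_2 − α| = 1/20.
Ratio = (1/20) / (1/2) = 1/10.

1/10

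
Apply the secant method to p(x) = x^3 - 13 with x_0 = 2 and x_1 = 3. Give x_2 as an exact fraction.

p(2) = -5, p(3) = 14. x_2 = 3 - 14·(3 - 2)/(14 - (-5)) = 43/19.

43/19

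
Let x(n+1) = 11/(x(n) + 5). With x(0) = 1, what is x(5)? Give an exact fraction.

19866/12011

x(1) = 11/(1 + 5) = 11/6.
x(2) = 11/(11/6 + 5) = 66/41.
x(3) = 11/(66/41 + 5) = 451/271.
x(4) = 11/(451/271 + 5) = 2981/1806.
x(5) = 11/(2981/1806 + 5) = 19866/12011.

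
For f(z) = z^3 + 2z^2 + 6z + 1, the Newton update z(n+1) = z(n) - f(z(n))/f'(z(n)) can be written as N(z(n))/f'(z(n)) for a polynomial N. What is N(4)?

159

f'(z) = 3z^2 + 4z + 6.
N(z) = z·f'(z) - f(z) = z·(3z^2 + 4z + 6) - (z^3 + 2z^2 + 6z + 1) = 2z^3 + 2z^2 - 1.
N(4) = 159.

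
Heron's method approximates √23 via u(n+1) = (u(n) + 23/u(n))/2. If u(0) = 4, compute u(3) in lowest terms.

17913697/3735264

u(1) = (4 + 23/4)/2 = 39/8.
u(2) = (39/8 + 23/(39/8))/2 = 2993/624.
u(3) = (2993/624 + 23/(2993/624))/2 = 17913697/3735264.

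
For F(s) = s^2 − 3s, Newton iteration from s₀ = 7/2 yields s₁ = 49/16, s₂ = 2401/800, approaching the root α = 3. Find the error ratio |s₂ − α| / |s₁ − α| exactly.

s₁ − α = 49/16 − 3 = 1/16, so |s₁ − α| = 1/16.
s₂ − α = 2401/800 − 3 = 1/800, so |s₂ − α| = 1/800.
Ratio = (1/800) / (1/16) = 1/50.

1/50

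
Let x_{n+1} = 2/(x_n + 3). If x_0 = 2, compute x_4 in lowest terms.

122/217

x_1 = 2/(2 + 3) = 2/5.
x_2 = 2/(2/5 + 3) = 10/17.
x_3 = 2/(10/17 + 3) = 34/61.
x_4 = 2/(34/61 + 3) = 122/217.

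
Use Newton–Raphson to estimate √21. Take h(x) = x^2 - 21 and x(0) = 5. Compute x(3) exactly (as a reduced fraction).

h'(x) = 2x.
h(5) = 4, h'(5) = 10, so x(1) = 5 - 4/10 = 23/5.
h(23/5) = 4/25, h'(23/5) = 46/5, so x(2) = (23/5) - (4/25)/(46/5) = 527/115.
h(527/115) = 4/13225, h'(527/115) = 1054/115, so x(3) = (527/115) - (4/13225)/(1054/115) = 277727/60605.

277727/60605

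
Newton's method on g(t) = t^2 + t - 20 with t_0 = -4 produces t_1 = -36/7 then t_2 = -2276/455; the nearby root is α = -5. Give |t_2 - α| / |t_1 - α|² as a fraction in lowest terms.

t_1 - α = -36/7 - (-5) = -36/7 + 5 = -1/7, so |t_1 - α| = 1/7.
t_2 - α = -2276/455 - (-5) = -2276/455 + 5 = -1/455, so |t_2 - α| = 1/455.
|t_1 - α|² = 1/49.
Ratio = (1/455) / (1/49) = 7/65.

7/65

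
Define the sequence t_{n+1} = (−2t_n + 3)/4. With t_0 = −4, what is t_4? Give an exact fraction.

7/32

t_1 = (−2·(−4) + 3)/4 = 11/4.
t_2 = (−2·(11/4) + 3)/4 = −5/8.
t_3 = (−2·(−5/8) + 3)/4 = 17/16.
t_4 = (−2·(17/16) + 3)/4 = 7/32.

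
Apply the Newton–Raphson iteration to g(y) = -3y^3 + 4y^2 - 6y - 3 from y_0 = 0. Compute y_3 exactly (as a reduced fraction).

-464857/1230047

g'(y) = -9y^2 + 8y - 6.
g(0) = -3, g'(0) = -6, so y_1 = 0 - (-3)/(-6) = -1/2.
g(-1/2) = 11/8, g'(-1/2) = -49/4, so y_2 = (-1/2) - (11/8)/(-49/4) = -19/49.
g(-19/49) = 12100/117649, g'(-19/49) = -25103/2401, so y_3 = (-19/49) - (12100/117649)/(-25103/2401) = -464857/1230047.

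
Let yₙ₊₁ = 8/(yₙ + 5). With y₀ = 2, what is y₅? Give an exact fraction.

13592/10663

y₁ = 8/(2 + 5) = 8/7.
y₂ = 8/(8/7 + 5) = 56/43.
y₃ = 8/(56/43 + 5) = 344/271.
y₄ = 8/(344/271 + 5) = 2168/1699.
y₅ = 8/(2168/1699 + 5) = 13592/10663.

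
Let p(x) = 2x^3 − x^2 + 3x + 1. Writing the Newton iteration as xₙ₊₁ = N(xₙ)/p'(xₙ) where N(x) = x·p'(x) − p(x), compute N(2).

27

p'(x) = 6x^2 − 2x + 3.
N(x) = x·p'(x) − p(x) = x·(6x^2 − 2x + 3) − (2x^3 − x^2 + 3x + 1) = 4x^3 − x^2 − 1.
N(2) = 27.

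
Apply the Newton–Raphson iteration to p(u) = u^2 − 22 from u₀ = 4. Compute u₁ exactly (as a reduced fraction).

p'(u) = 2u.
p(4) = −6, p'(4) = 8, so u₁ = 4 − (−6)/8 = 19/4.

19/4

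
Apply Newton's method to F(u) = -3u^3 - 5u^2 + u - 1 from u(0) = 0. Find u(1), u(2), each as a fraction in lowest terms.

u(1) = 1, u(2) = 5/9

F'(u) = -9u^2 - 10u + 1.
F(0) = -1, F'(0) = 1, so u(1) = 0 - (-1)/1 = 1.
F(1) = -8, F'(1) = -18, so u(2) = 1 - (-8)/(-18) = 5/9.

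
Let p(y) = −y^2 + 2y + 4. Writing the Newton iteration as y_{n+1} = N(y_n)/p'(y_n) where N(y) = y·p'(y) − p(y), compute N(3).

p'(y) = −2y + 2.
N(y) = y·p'(y) − p(y) = y·(−2y + 2) − (−y^2 + 2y + 4) = −y^2 − 4.
N(3) = −13.

−13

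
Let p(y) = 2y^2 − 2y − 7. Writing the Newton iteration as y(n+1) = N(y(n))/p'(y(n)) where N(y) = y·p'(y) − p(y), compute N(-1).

9

p'(y) = 4y − 2.
N(y) = y·p'(y) − p(y) = y·(4y − 2) − (2y^2 − 2y − 7) = 2y^2 + 7.
N(-1) = 9.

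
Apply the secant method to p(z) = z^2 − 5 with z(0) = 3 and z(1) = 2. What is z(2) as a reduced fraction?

11/5

p(3) = 4, p(2) = −1. z(2) = 2 − (−1)·(2 − 3)/((−1) − 4) = 11/5.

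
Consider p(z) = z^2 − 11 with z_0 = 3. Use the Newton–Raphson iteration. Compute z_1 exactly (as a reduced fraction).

10/3

p'(z) = 2z.
p(3) = −2, p'(3) = 6, so z_1 = 3 − (−2)/6 = 10/3.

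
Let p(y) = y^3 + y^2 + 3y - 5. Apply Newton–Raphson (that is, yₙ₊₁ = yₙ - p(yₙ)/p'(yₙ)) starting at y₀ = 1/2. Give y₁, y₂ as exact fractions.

p'(y) = 3y^2 + 2y + 3.
p(1/2) = -25/8, p'(1/2) = 19/4, so y₁ = (1/2) - (-25/8)/(19/4) = 22/19.
p(22/19) = 9375/6859, p'(22/19) = 3371/361, so y₂ = (22/19) - (9375/6859)/(3371/361) = 64787/64049.

y₁ = 22/19, y₂ = 64787/64049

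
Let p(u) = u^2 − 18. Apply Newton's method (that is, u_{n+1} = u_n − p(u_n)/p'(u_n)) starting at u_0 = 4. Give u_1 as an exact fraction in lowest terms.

p'(u) = 2u.
p(4) = −2, p'(4) = 8, so u_1 = 4 − (−2)/8 = 17/4.

17/4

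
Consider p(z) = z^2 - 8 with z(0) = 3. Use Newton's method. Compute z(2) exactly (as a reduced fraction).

p'(z) = 2z.
p(3) = 1, p'(3) = 6, so z(1) = 3 - 1/6 = 17/6.
p(17/6) = 1/36, p'(17/6) = 17/3, so z(2) = (17/6) - (1/36)/(17/3) = 577/204.

577/204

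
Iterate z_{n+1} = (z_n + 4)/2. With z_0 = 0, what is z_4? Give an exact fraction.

15/4

z_1 = (0 + 4)/2 = 2.
z_2 = (2 + 4)/2 = 3.
z_3 = (3 + 4)/2 = 7/2.
z_4 = ((7/2) + 4)/2 = 15/4.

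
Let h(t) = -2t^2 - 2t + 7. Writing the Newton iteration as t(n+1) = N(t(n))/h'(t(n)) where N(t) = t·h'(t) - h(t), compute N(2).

-15

h'(t) = -4t - 2.
N(t) = t·h'(t) - h(t) = t·(-4t - 2) - (-2t^2 - 2t + 7) = -2t^2 - 7.
N(2) = -15.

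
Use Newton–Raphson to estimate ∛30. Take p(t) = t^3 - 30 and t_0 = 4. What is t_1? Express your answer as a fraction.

79/24

p'(t) = 3t^2.
p(4) = 34, p'(4) = 48, so t_1 = 4 - 34/48 = 79/24.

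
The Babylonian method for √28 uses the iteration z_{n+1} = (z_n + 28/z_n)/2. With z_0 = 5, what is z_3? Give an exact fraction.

z_1 = (5 + 28/5)/2 = 53/10.
z_2 = (53/10 + 28/(53/10))/2 = 5609/1060.
z_3 = (5609/1060 + 28/(5609/1060))/2 = 62921681/11891080.

62921681/11891080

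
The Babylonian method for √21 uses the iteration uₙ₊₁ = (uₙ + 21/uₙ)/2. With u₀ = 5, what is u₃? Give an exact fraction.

u₁ = (5 + 21/5)/2 = 23/5.
u₂ = (23/5 + 21/(23/5))/2 = 527/115.
u₃ = (527/115 + 21/(527/115))/2 = 277727/60605.

277727/60605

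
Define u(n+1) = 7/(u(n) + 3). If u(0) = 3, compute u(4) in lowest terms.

819/526

u(1) = 7/(3 + 3) = 7/6.
u(2) = 7/(7/6 + 3) = 42/25.
u(3) = 7/(42/25 + 3) = 175/117.
u(4) = 7/(175/117 + 3) = 819/526.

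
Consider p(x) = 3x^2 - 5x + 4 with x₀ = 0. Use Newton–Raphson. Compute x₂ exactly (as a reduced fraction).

p'(x) = 6x - 5.
p(0) = 4, p'(0) = -5, so x₁ = 0 - 4/(-5) = 4/5.
p(4/5) = 48/25, p'(4/5) = -1/5, so x₂ = (4/5) - (48/25)/(-1/5) = 52/5.

52/5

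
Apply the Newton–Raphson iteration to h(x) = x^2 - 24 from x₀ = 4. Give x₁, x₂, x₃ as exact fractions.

x₁ = 5, x₂ = 49/10, x₃ = 4801/980

h'(x) = 2x.
h(4) = -8, h'(4) = 8, so x₁ = 4 - (-8)/8 = 5.
h(5) = 1, h'(5) = 10, so x₂ = 5 - 1/10 = 49/10.
h(49/10) = 1/100, h'(49/10) = 49/5, so x₃ = (49/10) - (1/100)/(49/5) = 4801/980.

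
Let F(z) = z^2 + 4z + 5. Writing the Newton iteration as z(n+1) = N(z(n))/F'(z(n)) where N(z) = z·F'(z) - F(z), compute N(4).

11

F'(z) = 2z + 4.
N(z) = z·F'(z) - F(z) = z·(2z + 4) - (z^2 + 4z + 5) = z^2 - 5.
N(4) = 11.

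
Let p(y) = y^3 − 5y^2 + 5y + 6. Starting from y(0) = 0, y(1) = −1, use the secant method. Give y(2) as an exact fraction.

p(0) = 6, p(−1) = −5. y(2) = (−1) − (−5)·((−1) − 0)/((−5) − 6) = −6/11.

−6/11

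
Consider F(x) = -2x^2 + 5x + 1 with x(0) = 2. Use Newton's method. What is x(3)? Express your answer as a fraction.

F'(x) = -4x + 5.
F(2) = 3, F'(2) = -3, so x(1) = 2 - 3/(-3) = 3.
F(3) = -2, F'(3) = -7, so x(2) = 3 - (-2)/(-7) = 19/7.
F(19/7) = -8/49, F'(19/7) = -41/7, so x(3) = (19/7) - (-8/49)/(-41/7) = 771/287.

771/287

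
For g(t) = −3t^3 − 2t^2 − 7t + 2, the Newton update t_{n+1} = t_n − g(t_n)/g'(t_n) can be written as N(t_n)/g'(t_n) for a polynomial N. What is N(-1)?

2

g'(t) = −9t^2 − 4t − 7.
N(t) = t·g'(t) − g(t) = t·(−9t^2 − 4t − 7) − (−3t^3 − 2t^2 − 7t + 2) = −6t^3 − 2t^2 − 2.
N(-1) = 2.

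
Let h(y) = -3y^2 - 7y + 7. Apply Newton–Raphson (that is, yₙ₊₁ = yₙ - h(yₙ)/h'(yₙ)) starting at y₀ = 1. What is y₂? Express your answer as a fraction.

1483/1963

h'(y) = -6y - 7.
h(1) = -3, h'(1) = -13, so y₁ = 1 - (-3)/(-13) = 10/13.
h(10/13) = -27/169, h'(10/13) = -151/13, so y₂ = (10/13) - (-27/169)/(-151/13) = 1483/1963.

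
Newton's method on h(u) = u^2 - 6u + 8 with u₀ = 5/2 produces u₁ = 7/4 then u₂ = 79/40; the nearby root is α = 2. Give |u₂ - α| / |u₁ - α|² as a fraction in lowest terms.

u₁ - α = 7/4 - 2 = -1/4, so |u₁ - α| = 1/4.
u₂ - α = 79/40 - 2 = -1/40, so |u₂ - α| = 1/40.
|u₁ - α|² = 1/16.
Ratio = (1/40) / (1/16) = 2/5.

2/5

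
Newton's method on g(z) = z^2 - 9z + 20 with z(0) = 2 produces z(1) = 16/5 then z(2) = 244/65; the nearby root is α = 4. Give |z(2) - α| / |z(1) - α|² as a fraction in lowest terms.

5/13

z(1) - α = 16/5 - 4 = -4/5, so |z(1) - α| = 4/5.
z(2) - α = 244/65 - 4 = -16/65, so |z(2) - α| = 16/65.
|z(1) - α|² = 16/25.
Ratio = (16/65) / (16/25) = 5/13.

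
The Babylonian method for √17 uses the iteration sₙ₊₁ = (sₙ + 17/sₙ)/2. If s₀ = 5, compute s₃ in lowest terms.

s₁ = (5 + 17/5)/2 = 21/5.
s₂ = (21/5 + 17/(21/5))/2 = 433/105.
s₃ = (433/105 + 17/(433/105))/2 = 187457/45465.

187457/45465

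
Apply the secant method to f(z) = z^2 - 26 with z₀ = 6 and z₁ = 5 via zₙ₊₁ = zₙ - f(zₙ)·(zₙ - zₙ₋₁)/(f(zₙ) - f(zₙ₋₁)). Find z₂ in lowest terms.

f(6) = 10, f(5) = -1. z₂ = 5 - (-1)·(5 - 6)/((-1) - 10) = 56/11.

56/11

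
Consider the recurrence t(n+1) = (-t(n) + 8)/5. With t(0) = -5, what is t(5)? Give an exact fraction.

t(1) = (-(-5) + 8)/5 = 13/5.
t(2) = (-(13/5) + 8)/5 = 27/25.
t(3) = (-(27/25) + 8)/5 = 173/125.
t(4) = (-(173/125) + 8)/5 = 827/625.
t(5) = (-(827/625) + 8)/5 = 4173/3125.

4173/3125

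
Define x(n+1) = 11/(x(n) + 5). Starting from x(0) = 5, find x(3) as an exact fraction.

671/415

x(1) = 11/(5 + 5) = 11/10.
x(2) = 11/(11/10 + 5) = 110/61.
x(3) = 11/(110/61 + 5) = 671/415.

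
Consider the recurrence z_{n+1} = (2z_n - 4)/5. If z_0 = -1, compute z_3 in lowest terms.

z_1 = (2·(-1) - 4)/5 = -6/5.
z_2 = (2·(-6/5) - 4)/5 = -32/25.
z_3 = (2·(-32/25) - 4)/5 = -164/125.

-164/125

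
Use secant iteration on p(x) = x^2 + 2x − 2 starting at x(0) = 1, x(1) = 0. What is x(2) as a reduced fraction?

2/3

p(1) = 1, p(0) = −2. x(2) = 0 − (−2)·(0 − 1)/((−2) − 1) = 2/3.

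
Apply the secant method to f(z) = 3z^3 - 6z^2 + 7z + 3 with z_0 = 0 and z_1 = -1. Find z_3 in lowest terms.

-1227/4555

f(0) = 3, f(-1) = -13. z_2 = (-1) - (-13)·((-1) - 0)/((-13) - 3) = -3/16.
f(-1) = -13, f(-3/16) = 5967/4096. z_3 = (-3/16) - (5967/4096)·((-3/16) - (-1))/((5967/4096) - (-13)) = -1227/4555.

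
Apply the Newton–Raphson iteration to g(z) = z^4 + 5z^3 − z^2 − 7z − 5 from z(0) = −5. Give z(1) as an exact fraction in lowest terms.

−605/122

g'(z) = 4z^3 + 15z^2 − 2z − 7.
g(−5) = 5, g'(−5) = −122, so z(1) = (−5) − 5/(−122) = −605/122.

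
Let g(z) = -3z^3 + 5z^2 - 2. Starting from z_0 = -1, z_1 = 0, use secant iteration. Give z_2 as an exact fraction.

-1/4

g(-1) = 6, g(0) = -2. z_2 = 0 - (-2)·(0 - (-1))/((-2) - 6) = -1/4.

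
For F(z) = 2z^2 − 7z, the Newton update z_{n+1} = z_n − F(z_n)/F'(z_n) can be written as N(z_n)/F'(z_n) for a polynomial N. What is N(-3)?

18

F'(z) = 4z − 7.
N(z) = z·F'(z) − F(z) = z·(4z − 7) − (2z^2 − 7z) = 2z^2.
N(-3) = 18.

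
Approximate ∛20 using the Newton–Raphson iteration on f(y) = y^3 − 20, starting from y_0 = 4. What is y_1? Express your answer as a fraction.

f'(y) = 3y^2.
f(4) = 44, f'(4) = 48, so y_1 = 4 − 44/48 = 37/12.

37/12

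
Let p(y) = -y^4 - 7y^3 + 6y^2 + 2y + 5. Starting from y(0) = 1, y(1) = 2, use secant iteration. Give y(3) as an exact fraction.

p(1) = 5, p(2) = -39. y(2) = 2 - (-39)·(2 - 1)/((-39) - 5) = 49/44.
p(2) = -39, p(49/44) = 12977835/3748096. y(3) = (49/44) - (12977835/3748096)·((49/44) - 2)/((12977835/3748096) - (-39)) = 1613182/1360287.

1613182/1360287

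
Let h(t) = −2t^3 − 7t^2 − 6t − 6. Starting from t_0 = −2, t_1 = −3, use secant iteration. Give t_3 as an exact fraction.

−366/131

h(−2) = −6, h(−3) = 3. t_2 = (−3) − 3·((−3) − (−2))/(3 − (−6)) = −8/3.
h(−3) = 3, h(−8/3) = −50/27. t_3 = (−8/3) − (−50/27)·((−8/3) − (−3))/((−50/27) − 3) = −366/131.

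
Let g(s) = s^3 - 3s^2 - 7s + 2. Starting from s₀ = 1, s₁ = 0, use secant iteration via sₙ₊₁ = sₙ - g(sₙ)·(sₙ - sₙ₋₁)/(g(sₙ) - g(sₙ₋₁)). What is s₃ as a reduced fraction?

162/617

g(1) = -7, g(0) = 2. s₂ = 0 - 2·(0 - 1)/(2 - (-7)) = 2/9.
g(0) = 2, g(2/9) = 224/729. s₃ = (2/9) - (224/729)·((2/9) - 0)/((224/729) - 2) = 162/617.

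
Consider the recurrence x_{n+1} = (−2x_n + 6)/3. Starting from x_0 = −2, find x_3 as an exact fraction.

x_1 = (−2·(−2) + 6)/3 = 10/3.
x_2 = (−2·(10/3) + 6)/3 = −2/9.
x_3 = (−2·(−2/9) + 6)/3 = 58/27.

58/27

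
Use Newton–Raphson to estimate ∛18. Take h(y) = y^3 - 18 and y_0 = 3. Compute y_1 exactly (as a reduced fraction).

h'(y) = 3y^2.
h(3) = 9, h'(3) = 27, so y_1 = 3 - 9/27 = 8/3.

8/3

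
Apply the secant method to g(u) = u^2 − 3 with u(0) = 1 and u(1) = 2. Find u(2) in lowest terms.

g(1) = −2, g(2) = 1. u(2) = 2 − 1·(2 − 1)/(1 − (−2)) = 5/3.

5/3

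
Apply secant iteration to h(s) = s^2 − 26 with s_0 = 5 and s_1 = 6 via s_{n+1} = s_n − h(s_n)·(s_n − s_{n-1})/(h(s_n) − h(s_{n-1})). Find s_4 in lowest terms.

34862/6837

h(5) = −1, h(6) = 10. s_2 = 6 − 10·(6 − 5)/(10 − (−1)) = 56/11.
h(6) = 10, h(56/11) = −10/121. s_3 = (56/11) − (−10/121)·((56/11) − 6)/((−10/121) − 10) = 311/61.
h(56/11) = −10/121, h(311/61) = −25/3721. s_4 = (311/61) − (−25/3721)·((311/61) − (56/11))/((−25/3721) − (−10/121)) = 34862/6837.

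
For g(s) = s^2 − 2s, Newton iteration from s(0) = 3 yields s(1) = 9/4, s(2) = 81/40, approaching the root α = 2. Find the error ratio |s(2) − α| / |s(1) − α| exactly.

s(1) − α = 9/4 − 2 = 1/4, so |s(1) − α| = 1/4.
s(2) − α = 81/40 − 2 = 1/40, so |s(2) − α| = 1/40.
Ratio = (1/40) / (1/4) = 1/10.

1/10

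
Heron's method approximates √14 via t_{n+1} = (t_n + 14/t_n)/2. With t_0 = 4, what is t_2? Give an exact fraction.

449/120

t_1 = (4 + 14/4)/2 = 15/4.
t_2 = (15/4 + 14/(15/4))/2 = 449/120.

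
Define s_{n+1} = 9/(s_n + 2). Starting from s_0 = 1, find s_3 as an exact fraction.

s_1 = 9/(1 + 2) = 3.
s_2 = 9/(3 + 2) = 9/5.
s_3 = 9/(9/5 + 2) = 45/19.

45/19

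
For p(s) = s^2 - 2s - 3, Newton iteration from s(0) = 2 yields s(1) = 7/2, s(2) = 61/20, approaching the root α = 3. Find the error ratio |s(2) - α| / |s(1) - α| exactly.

1/10

s(1) - α = 7/2 - 3 = 1/2, so |s(1) - α| = 1/2.
s(2) - α = 61/20 - 3 = 1/20, so |s(2) - α| = 1/20.
Ratio = (1/20) / (1/2) = 1/10.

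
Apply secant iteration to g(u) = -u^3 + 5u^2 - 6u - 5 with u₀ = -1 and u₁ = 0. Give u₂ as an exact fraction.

-5/12

g(-1) = 7, g(0) = -5. u₂ = 0 - (-5)·(0 - (-1))/((-5) - 7) = -5/12.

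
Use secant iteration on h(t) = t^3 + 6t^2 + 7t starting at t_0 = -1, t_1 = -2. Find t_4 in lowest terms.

-9990/6299

h(-1) = -2, h(-2) = 2. t_2 = (-2) - 2·((-2) - (-1))/(2 - (-2)) = -3/2.
h(-2) = 2, h(-3/2) = -3/8. t_3 = (-3/2) - (-3/8)·((-3/2) - (-2))/((-3/8) - 2) = -30/19.
h(-3/2) = -3/8, h(-30/19) = -210/6859. t_4 = (-30/19) - (-210/6859)·((-30/19) - (-3/2))/((-210/6859) - (-3/8)) = -9990/6299.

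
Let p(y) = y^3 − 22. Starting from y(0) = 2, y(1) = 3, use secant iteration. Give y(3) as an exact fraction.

p(2) = −14, p(3) = 5. y(2) = 3 − 5·(3 − 2)/(5 − (−14)) = 52/19.
p(3) = 5, p(52/19) = −10290/6859. y(3) = (52/19) − (−10290/6859)·((52/19) − 3)/((−10290/6859) − 5) = 24946/8917.

24946/8917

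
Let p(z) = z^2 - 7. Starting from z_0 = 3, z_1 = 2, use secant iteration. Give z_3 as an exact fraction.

p(3) = 2, p(2) = -3. z_2 = 2 - (-3)·(2 - 3)/((-3) - 2) = 13/5.
p(2) = -3, p(13/5) = -6/25. z_3 = (13/5) - (-6/25)·((13/5) - 2)/((-6/25) - (-3)) = 61/23.

61/23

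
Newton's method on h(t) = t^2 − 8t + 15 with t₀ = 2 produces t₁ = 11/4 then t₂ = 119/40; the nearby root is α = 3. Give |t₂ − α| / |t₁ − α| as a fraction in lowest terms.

1/10

t₁ − α = 11/4 − 3 = −1/4, so |t₁ − α| = 1/4.
t₂ − α = 119/40 − 3 = −1/40, so |t₂ − α| = 1/40.
Ratio = (1/40) / (1/4) = 1/10.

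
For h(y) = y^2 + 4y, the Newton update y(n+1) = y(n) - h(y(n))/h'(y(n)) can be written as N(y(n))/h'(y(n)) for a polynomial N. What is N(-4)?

16

h'(y) = 2y + 4.
N(y) = y·h'(y) - h(y) = y·(2y + 4) - (y^2 + 4y) = y^2.
N(-4) = 16.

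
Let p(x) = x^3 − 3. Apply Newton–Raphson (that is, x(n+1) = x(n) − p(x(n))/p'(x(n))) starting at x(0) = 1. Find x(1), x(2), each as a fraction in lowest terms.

x(1) = 5/3, x(2) = 331/225

p'(x) = 3x^2.
p(1) = −2, p'(1) = 3, so x(1) = 1 − (−2)/3 = 5/3.
p(5/3) = 44/27, p'(5/3) = 25/3, so x(2) = (5/3) − (44/27)/(25/3) = 331/225.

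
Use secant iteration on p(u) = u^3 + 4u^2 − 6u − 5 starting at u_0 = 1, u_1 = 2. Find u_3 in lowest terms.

p(1) = −6, p(2) = 7. u_2 = 2 − 7·(2 − 1)/(7 − (−6)) = 19/13.
p(2) = 7, p(19/13) = −4620/2197. u_3 = (19/13) − (−4620/2197)·((19/13) − 2)/((−4620/2197) − 7) = 4531/2857.

4531/2857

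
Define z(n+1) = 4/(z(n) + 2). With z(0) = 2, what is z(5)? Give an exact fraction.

16/13

z(1) = 4/(2 + 2) = 1.
z(2) = 4/(1 + 2) = 4/3.
z(3) = 4/(4/3 + 2) = 6/5.
z(4) = 4/(6/5 + 2) = 5/4.
z(5) = 4/(5/4 + 2) = 16/13.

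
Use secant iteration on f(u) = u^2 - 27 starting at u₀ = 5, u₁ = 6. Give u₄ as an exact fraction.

1351/260

f(5) = -2, f(6) = 9. u₂ = 6 - 9·(6 - 5)/(9 - (-2)) = 57/11.
f(6) = 9, f(57/11) = -18/121. u₃ = (57/11) - (-18/121)·((57/11) - 6)/((-18/121) - 9) = 213/41.
f(57/11) = -18/121, f(213/41) = -18/1681. u₄ = (213/41) - (-18/1681)·((213/41) - (57/11))/((-18/1681) - (-18/121)) = 1351/260.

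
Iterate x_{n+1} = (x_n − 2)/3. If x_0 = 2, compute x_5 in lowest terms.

x_1 = (2 − 2)/3 = 0.
x_2 = (0 − 2)/3 = −2/3.
x_3 = ((−2/3) − 2)/3 = −8/9.
x_4 = ((−8/9) − 2)/3 = −26/27.
x_5 = ((−26/27) − 2)/3 = −80/81.

−80/81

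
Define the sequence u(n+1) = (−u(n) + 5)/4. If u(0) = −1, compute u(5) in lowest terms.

513/512

u(1) = (−(−1) + 5)/4 = 3/2.
u(2) = (−(3/2) + 5)/4 = 7/8.
u(3) = (−(7/8) + 5)/4 = 33/32.
u(4) = (−(33/32) + 5)/4 = 127/128.
u(5) = (−(127/128) + 5)/4 = 513/512.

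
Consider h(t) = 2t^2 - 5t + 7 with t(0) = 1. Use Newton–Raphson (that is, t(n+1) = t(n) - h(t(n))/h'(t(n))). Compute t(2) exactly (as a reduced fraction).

h'(t) = 4t - 5.
h(1) = 4, h'(1) = -1, so t(1) = 1 - 4/(-1) = 5.
h(5) = 32, h'(5) = 15, so t(2) = 5 - 32/15 = 43/15.

43/15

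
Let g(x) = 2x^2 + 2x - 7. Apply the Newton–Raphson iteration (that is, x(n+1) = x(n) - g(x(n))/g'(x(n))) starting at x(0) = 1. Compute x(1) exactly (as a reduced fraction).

3/2

g'(x) = 4x + 2.
g(1) = -3, g'(1) = 6, so x(1) = 1 - (-3)/6 = 3/2.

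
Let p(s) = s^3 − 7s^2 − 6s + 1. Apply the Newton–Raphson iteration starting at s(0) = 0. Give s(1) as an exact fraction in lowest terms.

1/6

p'(s) = 3s^2 − 14s − 6.
p(0) = 1, p'(0) = −6, so s(1) = 0 − 1/(−6) = 1/6.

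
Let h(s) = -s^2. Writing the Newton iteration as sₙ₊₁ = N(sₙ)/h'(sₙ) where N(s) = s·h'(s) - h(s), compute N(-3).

h'(s) = -2s.
N(s) = s·h'(s) - h(s) = s·(-2s) - (-s^2) = -s^2.
N(-3) = -9.

-9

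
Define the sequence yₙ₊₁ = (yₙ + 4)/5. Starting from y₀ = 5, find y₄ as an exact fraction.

y₁ = (5 + 4)/5 = 9/5.
y₂ = ((9/5) + 4)/5 = 29/25.
y₃ = ((29/25) + 4)/5 = 129/125.
y₄ = ((129/125) + 4)/5 = 629/625.

629/625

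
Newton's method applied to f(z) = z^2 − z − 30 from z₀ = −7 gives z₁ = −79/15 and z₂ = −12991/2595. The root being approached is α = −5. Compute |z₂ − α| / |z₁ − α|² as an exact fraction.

15/173

z₁ − α = −79/15 − (−5) = −79/15 + 5 = −4/15, so |z₁ − α| = 4/15.
z₂ − α = −12991/2595 − (−5) = −12991/2595 + 5 = −16/2595, so |z₂ − α| = 16/2595.
|z₁ − α|² = 16/225.
Ratio = (16/2595) / (16/225) = 15/173.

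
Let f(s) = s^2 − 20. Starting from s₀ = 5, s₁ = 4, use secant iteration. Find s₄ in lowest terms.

f(5) = 5, f(4) = −4. s₂ = 4 − (−4)·(4 − 5)/((−4) − 5) = 40/9.
f(4) = −4, f(40/9) = −20/81. s₃ = (40/9) − (−20/81)·((40/9) − 4)/((−20/81) − (−4)) = 85/19.
f(40/9) = −20/81, f(85/19) = 5/361. s₄ = (85/19) − (5/361)·((85/19) − (40/9))/((5/361) − (−20/81)) = 1364/305.

1364/305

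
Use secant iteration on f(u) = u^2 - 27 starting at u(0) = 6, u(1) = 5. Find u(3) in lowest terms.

f(6) = 9, f(5) = -2. u(2) = 5 - (-2)·(5 - 6)/((-2) - 9) = 57/11.
f(5) = -2, f(57/11) = -18/121. u(3) = (57/11) - (-18/121)·((57/11) - 5)/((-18/121) - (-2)) = 291/56.

291/56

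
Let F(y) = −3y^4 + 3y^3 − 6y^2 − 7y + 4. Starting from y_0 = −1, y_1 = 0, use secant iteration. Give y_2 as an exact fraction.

F(−1) = −1, F(0) = 4. y_2 = 0 − 4·(0 − (−1))/(4 − (−1)) = −4/5.

−4/5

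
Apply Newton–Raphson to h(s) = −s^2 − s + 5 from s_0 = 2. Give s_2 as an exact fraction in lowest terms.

h'(s) = −2s − 1.
h(2) = −1, h'(2) = −5, so s_1 = 2 − (−1)/(−5) = 9/5.
h(9/5) = −1/25, h'(9/5) = −23/5, so s_2 = (9/5) − (−1/25)/(−23/5) = 206/115.

206/115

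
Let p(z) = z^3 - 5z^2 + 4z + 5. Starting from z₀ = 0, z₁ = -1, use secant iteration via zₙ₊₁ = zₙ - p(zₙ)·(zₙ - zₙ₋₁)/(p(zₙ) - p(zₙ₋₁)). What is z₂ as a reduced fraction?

p(0) = 5, p(-1) = -5. z₂ = (-1) - (-5)·((-1) - 0)/((-5) - 5) = -1/2.

-1/2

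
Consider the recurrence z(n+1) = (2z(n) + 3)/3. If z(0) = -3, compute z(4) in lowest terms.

49/27

z(1) = (2·(-3) + 3)/3 = -1.
z(2) = (2·(-1) + 3)/3 = 1/3.
z(3) = (2·(1/3) + 3)/3 = 11/9.
z(4) = (2·(11/9) + 3)/3 = 49/27.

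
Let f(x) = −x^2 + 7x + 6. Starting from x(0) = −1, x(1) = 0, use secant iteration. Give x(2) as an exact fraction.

f(−1) = −2, f(0) = 6. x(2) = 0 − 6·(0 − (−1))/(6 − (−2)) = −3/4.

−3/4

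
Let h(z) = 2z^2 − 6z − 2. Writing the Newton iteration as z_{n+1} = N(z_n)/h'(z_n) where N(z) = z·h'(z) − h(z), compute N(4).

h'(z) = 4z − 6.
N(z) = z·h'(z) − h(z) = z·(4z − 6) − (2z^2 − 6z − 2) = 2z^2 + 2.
N(4) = 34.

34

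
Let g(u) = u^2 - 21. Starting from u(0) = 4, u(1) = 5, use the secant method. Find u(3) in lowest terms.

g(4) = -5, g(5) = 4. u(2) = 5 - 4·(5 - 4)/(4 - (-5)) = 41/9.
g(5) = 4, g(41/9) = -20/81. u(3) = (41/9) - (-20/81)·((41/9) - 5)/((-20/81) - 4) = 197/43.

197/43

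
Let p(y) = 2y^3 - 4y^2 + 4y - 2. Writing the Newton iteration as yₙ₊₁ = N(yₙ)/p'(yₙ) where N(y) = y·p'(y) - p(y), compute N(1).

p'(y) = 6y^2 - 8y + 4.
N(y) = y·p'(y) - p(y) = y·(6y^2 - 8y + 4) - (2y^3 - 4y^2 + 4y - 2) = 4y^3 - 4y^2 + 2.
N(1) = 2.

2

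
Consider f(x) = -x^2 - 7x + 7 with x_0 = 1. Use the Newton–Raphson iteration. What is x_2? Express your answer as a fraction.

631/711

f'(x) = -2x - 7.
f(1) = -1, f'(1) = -9, so x_1 = 1 - (-1)/(-9) = 8/9.
f(8/9) = -1/81, f'(8/9) = -79/9, so x_2 = (8/9) - (-1/81)/(-79/9) = 631/711.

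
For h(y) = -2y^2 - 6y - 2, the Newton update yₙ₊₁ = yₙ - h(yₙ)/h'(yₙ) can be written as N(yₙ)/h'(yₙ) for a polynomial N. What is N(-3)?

-16

h'(y) = -4y - 6.
N(y) = y·h'(y) - h(y) = y·(-4y - 6) - (-2y^2 - 6y - 2) = -2y^2 + 2.
N(-3) = -16.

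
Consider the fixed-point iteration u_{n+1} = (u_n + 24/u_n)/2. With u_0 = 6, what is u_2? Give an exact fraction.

u_1 = (6 + 24/6)/2 = 5.
u_2 = (5 + 24/5)/2 = 49/10.

49/10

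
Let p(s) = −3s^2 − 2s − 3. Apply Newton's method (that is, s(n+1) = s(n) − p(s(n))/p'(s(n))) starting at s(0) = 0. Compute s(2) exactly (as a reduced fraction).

−15/28

p'(s) = −6s − 2.
p(0) = −3, p'(0) = −2, so s(1) = 0 − (−3)/(−2) = −3/2.
p(−3/2) = −27/4, p'(−3/2) = 7, so s(2) = (−3/2) − (−27/4)/7 = −15/28.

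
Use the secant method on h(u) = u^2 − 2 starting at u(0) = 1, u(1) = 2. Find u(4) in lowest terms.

58/41

h(1) = −1, h(2) = 2. u(2) = 2 − 2·(2 − 1)/(2 − (−1)) = 4/3.
h(2) = 2, h(4/3) = −2/9. u(3) = (4/3) − (−2/9)·((4/3) − 2)/((−2/9) − 2) = 7/5.
h(4/3) = −2/9, h(7/5) = −1/25. u(4) = (7/5) − (−1/25)·((7/5) − (4/3))/((−1/25) − (−2/9)) = 58/41.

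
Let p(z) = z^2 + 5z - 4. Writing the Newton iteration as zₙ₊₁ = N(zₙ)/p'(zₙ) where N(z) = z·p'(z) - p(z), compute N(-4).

p'(z) = 2z + 5.
N(z) = z·p'(z) - p(z) = z·(2z + 5) - (z^2 + 5z - 4) = z^2 + 4.
N(-4) = 20.

20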